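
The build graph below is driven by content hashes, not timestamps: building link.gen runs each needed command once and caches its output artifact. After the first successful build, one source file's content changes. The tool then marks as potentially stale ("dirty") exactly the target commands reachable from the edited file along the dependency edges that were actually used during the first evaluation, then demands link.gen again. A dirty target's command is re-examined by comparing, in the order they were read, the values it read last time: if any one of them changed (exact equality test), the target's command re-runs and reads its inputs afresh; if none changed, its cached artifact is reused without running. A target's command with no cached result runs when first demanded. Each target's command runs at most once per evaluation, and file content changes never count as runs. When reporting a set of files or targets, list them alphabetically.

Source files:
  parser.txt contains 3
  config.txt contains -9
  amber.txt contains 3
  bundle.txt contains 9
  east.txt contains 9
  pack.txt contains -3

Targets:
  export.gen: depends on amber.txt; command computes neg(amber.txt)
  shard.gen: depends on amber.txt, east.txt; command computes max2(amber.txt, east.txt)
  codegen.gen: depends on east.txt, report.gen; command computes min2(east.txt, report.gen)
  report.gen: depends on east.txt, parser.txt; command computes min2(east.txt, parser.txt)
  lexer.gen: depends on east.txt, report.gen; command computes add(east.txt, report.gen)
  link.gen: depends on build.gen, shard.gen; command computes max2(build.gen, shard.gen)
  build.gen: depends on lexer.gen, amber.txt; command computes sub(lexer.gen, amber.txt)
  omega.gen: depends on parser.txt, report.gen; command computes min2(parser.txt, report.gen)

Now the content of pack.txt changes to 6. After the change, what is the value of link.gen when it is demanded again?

link.gen now evaluates to 9.
The important point: nothing the output needs ever reads pack.txt, so the edit is invisible to it.

Initial pass — values computed on the first demand:
  report.gen = min2(9, 3) = 3
  lexer.gen = add(9, 3) = 12
  build.gen = sub(12, 3) = 9
  shard.gen = max2(3, 9) = 9
  link.gen = max2(9, 9) = 9

Second demand — change propagation:
  no demanded computation ever read pack.txt, so the edit dirties nothing and nothing runs.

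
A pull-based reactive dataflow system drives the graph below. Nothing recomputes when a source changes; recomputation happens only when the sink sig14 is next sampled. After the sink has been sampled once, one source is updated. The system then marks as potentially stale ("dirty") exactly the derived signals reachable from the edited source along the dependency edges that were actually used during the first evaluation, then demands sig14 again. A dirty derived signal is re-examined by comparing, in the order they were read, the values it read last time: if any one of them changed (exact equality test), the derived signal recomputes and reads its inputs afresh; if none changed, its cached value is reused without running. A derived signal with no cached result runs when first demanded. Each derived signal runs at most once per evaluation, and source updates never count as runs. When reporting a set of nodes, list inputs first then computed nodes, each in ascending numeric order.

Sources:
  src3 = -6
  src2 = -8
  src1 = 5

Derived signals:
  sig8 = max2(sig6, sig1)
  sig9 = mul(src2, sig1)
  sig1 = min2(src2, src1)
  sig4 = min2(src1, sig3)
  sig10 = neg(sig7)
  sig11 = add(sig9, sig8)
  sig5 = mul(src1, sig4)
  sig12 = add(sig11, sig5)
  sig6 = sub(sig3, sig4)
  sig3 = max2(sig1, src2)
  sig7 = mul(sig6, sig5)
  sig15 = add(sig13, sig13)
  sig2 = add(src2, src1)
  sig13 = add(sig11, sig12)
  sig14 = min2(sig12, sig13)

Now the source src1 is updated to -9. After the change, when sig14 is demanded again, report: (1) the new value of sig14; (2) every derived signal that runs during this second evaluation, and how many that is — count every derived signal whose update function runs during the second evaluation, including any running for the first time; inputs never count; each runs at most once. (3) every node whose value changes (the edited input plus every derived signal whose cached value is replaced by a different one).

New value of sig14: 154.
Derived signals that run: sig1, sig3, sig4, sig5, sig6, sig8, sig9, sig11, sig12, sig13, sig14 — 11 in total.
Values that change: src1, sig1, sig4, sig5, sig6, sig8, sig9, sig11, sig12, sig13, sig14.

First evaluation (everything demanded from the output):
  sig1 = min2(-8, 5) = -8
  sig3 = max2(-8, -8) = -8
  sig4 = min2(5, -8) = -8
  sig5 = mul(5, -8) = -40
  sig6 = sub(-8, -8) = 0
  sig8 = max2(0, -8) = 0
  sig9 = mul(-8, -8) = 64
  sig11 = add(64, 0) = 64
  sig12 = add(64, -40) = 24
  sig13 = add(64, 24) = 88
  sig14 = min2(24, 88) = 24

Propagation after the edit:
  sig1: runs — src1 5->-9; result -9.
  sig3: runs — sig1 -8->-9; result -8 (same value as before).
  sig4: runs — src1 5->-9; result -9.
  sig5: runs — src1 5->-9; sig4 -8->-9; result 81.
  sig6: runs — sig4 -8->-9; result 1.
  sig8: runs — sig6 0->1; sig1 -8->-9; result 1.
  sig9: runs — sig1 -8->-9; result 72.
  sig11: runs — sig9 64->72; sig8 0->1; result 73.
  sig12: runs — sig11 64->73; sig5 -40->81; result 154.
  sig13: runs — sig11 64->73; sig12 24->154; result 227.
  sig14: runs — sig12 24->154; sig13 88->227; result 154.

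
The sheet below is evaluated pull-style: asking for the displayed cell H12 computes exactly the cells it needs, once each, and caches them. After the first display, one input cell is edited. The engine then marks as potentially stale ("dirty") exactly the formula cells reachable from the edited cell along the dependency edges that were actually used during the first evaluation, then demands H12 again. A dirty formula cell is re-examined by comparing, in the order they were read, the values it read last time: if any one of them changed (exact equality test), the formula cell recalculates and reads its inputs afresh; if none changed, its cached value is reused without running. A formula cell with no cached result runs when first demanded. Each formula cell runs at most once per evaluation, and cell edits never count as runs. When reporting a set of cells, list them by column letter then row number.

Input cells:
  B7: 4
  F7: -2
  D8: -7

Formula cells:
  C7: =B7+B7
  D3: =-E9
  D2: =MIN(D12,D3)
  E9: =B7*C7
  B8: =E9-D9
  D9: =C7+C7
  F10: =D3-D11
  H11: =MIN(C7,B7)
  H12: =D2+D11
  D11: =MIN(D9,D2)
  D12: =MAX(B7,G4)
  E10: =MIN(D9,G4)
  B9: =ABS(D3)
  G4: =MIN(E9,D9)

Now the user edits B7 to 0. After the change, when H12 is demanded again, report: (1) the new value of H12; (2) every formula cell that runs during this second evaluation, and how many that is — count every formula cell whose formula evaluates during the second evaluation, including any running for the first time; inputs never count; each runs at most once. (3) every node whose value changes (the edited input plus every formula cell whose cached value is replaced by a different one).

First demand of the output computes:
  C7 = 4 + 4 = 8
  D9 = 8 + 8 = 16
  E9 = 4 * 8 = 32
  D3 = -(32) = -32
  G4 = MIN(32, 16) = 16
  D12 = MAX(4, 16) = 16
  D2 = MIN(16, -32) = -32
  D11 = MIN(16, -32) = -32
  H12 = -32 + -32 = -64

After the edit, cleaning proceeds:
  C7: a read changed (B7 4->0; B7 4->0) — executes, giving 0.
  D9: a read changed (C7 8->0; C7 8->0) — executes, giving 0.
  E9: a read changed (B7 4->0; C7 8->0) — executes, giving 0.
  D3: a read changed (E9 32->0) — executes, giving 0.
  G4: a read changed (E9 32->0; D9 16->0) — executes, giving 0.
  D12: a read changed (B7 4->0; G4 16->0) — executes, giving 0.
  D2: a read changed (D12 16->0; D3 -32->0) — executes, giving 0.
  D11: a read changed (D9 16->0; D2 -32->0) — executes, giving 0.
  H12: a read changed (D2 -32->0; D11 -32->0) — executes, giving 0.

Demanding H12 again yields 0.
9 formula cells run: C7, D2, D3, D9, D11, D12, E9, G4, H12.
The nodes whose values change: B7, C7, D2, D3, D9, D11, D12, E9, G4, H12.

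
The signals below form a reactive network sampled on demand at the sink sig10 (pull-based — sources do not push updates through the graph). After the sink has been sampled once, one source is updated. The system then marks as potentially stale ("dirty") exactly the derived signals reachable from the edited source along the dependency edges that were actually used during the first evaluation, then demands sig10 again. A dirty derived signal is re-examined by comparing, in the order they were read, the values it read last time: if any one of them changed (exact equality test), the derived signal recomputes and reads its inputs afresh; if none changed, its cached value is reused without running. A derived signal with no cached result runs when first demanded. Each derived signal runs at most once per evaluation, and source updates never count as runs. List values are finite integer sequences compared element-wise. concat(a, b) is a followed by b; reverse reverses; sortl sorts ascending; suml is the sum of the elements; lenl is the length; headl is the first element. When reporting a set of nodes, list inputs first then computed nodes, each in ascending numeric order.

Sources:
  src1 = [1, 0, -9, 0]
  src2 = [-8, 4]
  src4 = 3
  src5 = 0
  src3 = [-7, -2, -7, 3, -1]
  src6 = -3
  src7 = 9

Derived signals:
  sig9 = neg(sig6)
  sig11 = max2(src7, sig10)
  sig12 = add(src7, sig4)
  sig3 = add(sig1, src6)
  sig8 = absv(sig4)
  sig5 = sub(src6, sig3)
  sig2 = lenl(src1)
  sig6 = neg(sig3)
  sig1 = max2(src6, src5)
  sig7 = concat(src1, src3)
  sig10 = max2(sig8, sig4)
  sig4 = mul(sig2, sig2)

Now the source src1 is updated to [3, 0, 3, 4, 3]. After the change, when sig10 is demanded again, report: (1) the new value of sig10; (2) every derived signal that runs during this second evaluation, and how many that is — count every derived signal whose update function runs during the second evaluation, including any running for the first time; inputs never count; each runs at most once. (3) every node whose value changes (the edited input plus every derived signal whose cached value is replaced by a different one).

sig10 now evaluates to 25.
Run set: sig2, sig4, sig8, sig10 (4 run).
Changed values: src1, sig2, sig4, sig8, sig10.

Initial pass — values computed on the first demand:
  sig2 = lenl([1, 0, -9, 0]) = 4
  sig4 = mul(4, 4) = 16
  sig8 = absv(16) = 16
  sig10 = max2(16, 16) = 16

Second demand — change propagation:
  sig2: re-runs because src1 [1, 0, -9, 0]->[3, 0, 3, 4, 3]; new result 5.
  sig4: re-runs because sig2 4->5; sig2 4->5; new result 25.
  sig8: re-runs because sig4 16->25; new result 25.
  sig10: re-runs because sig8 16->25; sig4 16->25; new result 25.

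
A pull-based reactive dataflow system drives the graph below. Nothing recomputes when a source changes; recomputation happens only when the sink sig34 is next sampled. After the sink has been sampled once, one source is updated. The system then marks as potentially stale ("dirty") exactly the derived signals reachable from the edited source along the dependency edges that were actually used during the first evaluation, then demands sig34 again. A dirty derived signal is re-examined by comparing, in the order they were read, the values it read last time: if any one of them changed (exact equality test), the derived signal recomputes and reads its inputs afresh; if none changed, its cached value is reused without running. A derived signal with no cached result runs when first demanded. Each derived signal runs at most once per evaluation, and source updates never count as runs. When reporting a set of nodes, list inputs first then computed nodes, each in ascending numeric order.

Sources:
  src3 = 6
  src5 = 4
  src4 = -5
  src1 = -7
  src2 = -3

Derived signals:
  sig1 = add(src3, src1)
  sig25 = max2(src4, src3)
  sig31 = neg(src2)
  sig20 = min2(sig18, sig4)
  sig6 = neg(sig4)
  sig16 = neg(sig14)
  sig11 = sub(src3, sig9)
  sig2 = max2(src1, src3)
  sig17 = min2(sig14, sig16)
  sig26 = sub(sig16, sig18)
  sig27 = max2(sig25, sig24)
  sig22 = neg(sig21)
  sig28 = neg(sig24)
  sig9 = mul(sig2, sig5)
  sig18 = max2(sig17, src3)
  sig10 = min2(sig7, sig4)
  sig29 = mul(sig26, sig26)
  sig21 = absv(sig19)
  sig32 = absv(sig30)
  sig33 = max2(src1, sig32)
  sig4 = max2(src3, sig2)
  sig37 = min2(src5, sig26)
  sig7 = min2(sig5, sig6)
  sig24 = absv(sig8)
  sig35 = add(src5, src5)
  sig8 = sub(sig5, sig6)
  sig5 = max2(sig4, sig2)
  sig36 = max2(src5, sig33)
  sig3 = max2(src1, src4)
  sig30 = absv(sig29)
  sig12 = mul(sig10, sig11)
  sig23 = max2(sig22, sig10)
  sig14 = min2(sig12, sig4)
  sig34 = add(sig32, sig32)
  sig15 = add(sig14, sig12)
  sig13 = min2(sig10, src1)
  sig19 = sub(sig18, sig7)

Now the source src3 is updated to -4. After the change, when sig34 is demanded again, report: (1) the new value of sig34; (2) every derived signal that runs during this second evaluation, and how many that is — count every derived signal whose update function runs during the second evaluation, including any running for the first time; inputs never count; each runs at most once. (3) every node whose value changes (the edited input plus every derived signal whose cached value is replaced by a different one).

New value of sig34: 128.
Derived signals that run: sig2, sig4, sig5, sig6, sig7, sig9, sig10, sig11, sig12, sig14, sig16, sig17, sig18, sig26, sig29, sig30, sig32, sig34 — 18 in total.
Values that change: src3, sig2, sig4, sig5, sig6, sig7, sig9, sig10, sig11, sig12, sig14, sig16, sig17, sig18, sig26, sig29, sig30, sig32, sig34.

First evaluation (everything demanded from the output):
  sig2 = max2(-7, 6) = 6
  sig4 = max2(6, 6) = 6
  sig5 = max2(6, 6) = 6
  sig6 = neg(6) = -6
  sig7 = min2(6, -6) = -6
  sig9 = mul(6, 6) = 36
  sig10 = min2(-6, 6) = -6
  sig11 = sub(6, 36) = -30
  sig12 = mul(-6, -30) = 180
  sig14 = min2(180, 6) = 6
  sig16 = neg(6) = -6
  sig17 = min2(6, -6) = -6
  sig18 = max2(-6, 6) = 6
  sig26 = sub(-6, 6) = -12
  sig29 = mul(-12, -12) = 144
  sig30 = absv(144) = 144
  sig32 = absv(144) = 144
  sig34 = add(144, 144) = 288

Propagation after the edit:
  sig2: runs — src3 6->-4; result -4.
  sig4: runs — src3 6->-4; sig2 6->-4; result -4.
  sig5: runs — sig4 6->-4; sig2 6->-4; result -4.
  sig6: runs — sig4 6->-4; result 4.
  sig7: runs — sig5 6->-4; sig6 -6->4; result -4.
  sig9: runs — sig2 6->-4; sig5 6->-4; result 16.
  sig10: runs — sig7 -6->-4; sig4 6->-4; result -4.
  sig11: runs — src3 6->-4; sig9 36->16; result -20.
  sig12: runs — sig10 -6->-4; sig11 -30->-20; result 80.
  sig14: runs — sig12 180->80; sig4 6->-4; result -4.
  sig16: runs — sig14 6->-4; result 4.
  sig17: runs — sig14 6->-4; sig16 -6->4; result -4.
  sig18: runs — sig17 -6->-4; src3 6->-4; result -4.
  sig26: runs — sig16 -6->4; sig18 6->-4; result 8.
  sig29: runs — sig26 -12->8; sig26 -12->8; result 64.
  sig30: runs — sig29 144->64; result 64.
  sig32: runs — sig30 144->64; result 64.
  sig34: runs — sig32 144->64; sig32 144->64; result 128.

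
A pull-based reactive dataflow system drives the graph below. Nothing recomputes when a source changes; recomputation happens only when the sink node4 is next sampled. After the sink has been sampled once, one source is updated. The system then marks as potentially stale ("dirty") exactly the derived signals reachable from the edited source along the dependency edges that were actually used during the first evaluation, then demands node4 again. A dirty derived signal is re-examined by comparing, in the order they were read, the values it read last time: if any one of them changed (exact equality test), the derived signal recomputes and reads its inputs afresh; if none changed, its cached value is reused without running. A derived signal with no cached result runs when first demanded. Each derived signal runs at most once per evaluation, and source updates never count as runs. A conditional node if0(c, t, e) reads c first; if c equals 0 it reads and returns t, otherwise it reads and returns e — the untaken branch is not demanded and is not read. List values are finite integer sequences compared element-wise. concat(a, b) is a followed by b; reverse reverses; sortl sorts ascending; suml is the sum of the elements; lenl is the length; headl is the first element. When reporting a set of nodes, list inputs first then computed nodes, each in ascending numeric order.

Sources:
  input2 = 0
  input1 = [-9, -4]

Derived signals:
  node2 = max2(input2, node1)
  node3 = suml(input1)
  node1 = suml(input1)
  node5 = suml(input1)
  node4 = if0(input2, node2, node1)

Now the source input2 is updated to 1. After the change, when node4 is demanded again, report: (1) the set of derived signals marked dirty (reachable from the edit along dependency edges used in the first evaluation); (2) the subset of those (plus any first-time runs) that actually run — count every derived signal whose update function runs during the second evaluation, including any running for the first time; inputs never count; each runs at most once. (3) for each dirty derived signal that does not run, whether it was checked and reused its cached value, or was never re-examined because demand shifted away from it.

Marked dirty: node2, node4.
Derived signals that run: node4 — 1 in total.
Never re-examined (demand shifted away): node2.
Key observation: a condition flipped, so demand moved to the other branch — node2 is never re-examined.

First evaluation (everything demanded from the output):
  node1 = suml([-9, -4]) = -13
  node2 = max2(0, -13) = 0
  node4 = if0(input2=0 -> then branch node2) = 0

Propagation after the edit:
  node2: marked dirty but never re-examined — demand shifted away from it.
  node4: runs — input2 0->1; result -13.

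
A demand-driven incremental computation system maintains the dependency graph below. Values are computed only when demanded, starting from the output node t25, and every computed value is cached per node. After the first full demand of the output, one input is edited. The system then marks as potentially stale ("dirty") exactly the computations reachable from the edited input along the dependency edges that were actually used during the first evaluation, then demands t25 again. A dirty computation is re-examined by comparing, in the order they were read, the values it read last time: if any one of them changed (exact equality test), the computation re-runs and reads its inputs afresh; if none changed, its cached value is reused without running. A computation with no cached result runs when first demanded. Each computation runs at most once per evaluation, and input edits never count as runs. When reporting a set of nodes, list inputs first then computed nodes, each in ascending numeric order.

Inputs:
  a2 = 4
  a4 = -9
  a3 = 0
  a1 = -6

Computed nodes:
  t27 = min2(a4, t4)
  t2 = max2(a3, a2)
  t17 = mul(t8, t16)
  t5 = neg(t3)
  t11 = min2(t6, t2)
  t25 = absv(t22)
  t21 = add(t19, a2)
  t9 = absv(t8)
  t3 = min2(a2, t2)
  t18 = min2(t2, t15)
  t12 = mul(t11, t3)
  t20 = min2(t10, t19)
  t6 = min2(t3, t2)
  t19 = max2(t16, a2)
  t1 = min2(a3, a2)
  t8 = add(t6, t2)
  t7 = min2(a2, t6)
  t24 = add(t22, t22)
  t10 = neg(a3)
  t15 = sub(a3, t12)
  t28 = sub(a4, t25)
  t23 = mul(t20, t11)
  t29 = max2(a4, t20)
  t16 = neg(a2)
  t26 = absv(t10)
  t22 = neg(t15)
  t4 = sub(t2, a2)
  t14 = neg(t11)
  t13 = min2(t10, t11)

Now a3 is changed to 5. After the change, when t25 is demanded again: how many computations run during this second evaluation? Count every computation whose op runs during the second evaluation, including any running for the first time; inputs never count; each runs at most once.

First evaluation (everything demanded from the output):
  t2 = max2(0, 4) = 4
  t3 = min2(4, 4) = 4
  t6 = min2(4, 4) = 4
  t11 = min2(4, 4) = 4
  t12 = mul(4, 4) = 16
  t15 = sub(0, 16) = -16
  t22 = neg(-16) = 16
  t25 = absv(16) = 16

Propagation after the edit:
  t2: runs — a3 0->5; result 5.
  t3: runs — t2 4->5; result 4 (same value as before).
  t6: runs — t2 4->5; result 4 (same value as before).
  t11: runs — t2 4->5; result 4 (same value as before).
  t12: checked — values it read are unchanged (t11 unchanged, t3 unchanged); reused cached 16 without running.
  t15: runs — a3 0->5; result -11.
  t22: runs — t15 -16->-11; result 11.
  t25: runs — t22 16->11; result 11.

Key observation: the cutoff stops propagation at t12 — its inputs' values are unchanged, so it reuses its cache.

Computations that run: t2, t3, t6, t11, t15, t22, t25 — 7 in total.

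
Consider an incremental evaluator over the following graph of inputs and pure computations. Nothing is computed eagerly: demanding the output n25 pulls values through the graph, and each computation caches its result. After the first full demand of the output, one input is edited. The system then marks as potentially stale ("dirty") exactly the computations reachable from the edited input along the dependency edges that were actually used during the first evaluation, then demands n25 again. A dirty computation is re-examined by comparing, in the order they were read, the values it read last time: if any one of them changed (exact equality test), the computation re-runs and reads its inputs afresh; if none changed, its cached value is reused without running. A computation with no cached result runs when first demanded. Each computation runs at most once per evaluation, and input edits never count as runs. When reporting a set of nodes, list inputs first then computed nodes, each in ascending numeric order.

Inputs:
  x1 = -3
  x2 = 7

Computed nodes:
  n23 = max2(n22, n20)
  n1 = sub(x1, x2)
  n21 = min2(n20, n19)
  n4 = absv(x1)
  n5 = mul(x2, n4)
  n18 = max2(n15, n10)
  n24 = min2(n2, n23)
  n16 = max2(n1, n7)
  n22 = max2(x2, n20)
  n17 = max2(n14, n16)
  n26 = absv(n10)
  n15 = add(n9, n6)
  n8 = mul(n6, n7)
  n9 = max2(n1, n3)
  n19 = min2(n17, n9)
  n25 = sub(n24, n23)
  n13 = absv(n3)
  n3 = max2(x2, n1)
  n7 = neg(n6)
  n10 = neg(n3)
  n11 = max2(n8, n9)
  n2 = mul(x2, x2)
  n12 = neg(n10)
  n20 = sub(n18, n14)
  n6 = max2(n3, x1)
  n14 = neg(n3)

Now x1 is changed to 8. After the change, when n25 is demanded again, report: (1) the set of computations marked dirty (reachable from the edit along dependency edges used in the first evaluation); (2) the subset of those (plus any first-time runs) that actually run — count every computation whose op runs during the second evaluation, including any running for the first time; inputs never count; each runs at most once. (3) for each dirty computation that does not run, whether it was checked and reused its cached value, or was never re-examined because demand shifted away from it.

Dirty set: n1, n3, n6, n9, n10, n14, n15, n18, n20, n22, n23, n24, n25.
Run set: n1, n3, n6, n9, n15, n18, n20, n22, n23, n24, n25 (11 run).
Re-examined without running (cache reused): n10, n14.
The important point: at n10 every value read last time is unchanged, so the dirty flag clears without a run.

Initial pass — values computed on the first demand:
  n1 = sub(-3, 7) = -10
  n2 = mul(7, 7) = 49
  n3 = max2(7, -10) = 7
  n6 = max2(7, -3) = 7
  n9 = max2(-10, 7) = 7
  n10 = neg(7) = -7
  n14 = neg(7) = -7
  n15 = add(7, 7) = 14
  n18 = max2(14, -7) = 14
  n20 = sub(14, -7) = 21
  n22 = max2(7, 21) = 21
  n23 = max2(21, 21) = 21
  n24 = min2(49, 21) = 21
  n25 = sub(21, 21) = 0

Second demand — change propagation:
  n1: re-runs because x1 -3->8; new result 1.
  n3: re-runs because n1 -10->1; new result 7 (unchanged).
  n6: re-runs because x1 -3->8; new result 8.
  n9: re-runs because n1 -10->1; new result 7 (unchanged).
  n10: re-examined; everything it read last time is the same (n3 unchanged) — cache -7 kept, no run.
  n14: re-examined; everything it read last time is the same (n3 unchanged) — cache -7 kept, no run.
  n15: re-runs because n6 7->8; new result 15.
  n18: re-runs because n15 14->15; new result 15.
  n20: re-runs because n18 14->15; new result 22.
  n22: re-runs because n20 21->22; new result 22.
  n23: re-runs because n22 21->22; n20 21->22; new result 22.
  n24: re-runs because n23 21->22; new result 22.
  n25: re-runs because n24 21->22; n23 21->22; new result 0 (unchanged).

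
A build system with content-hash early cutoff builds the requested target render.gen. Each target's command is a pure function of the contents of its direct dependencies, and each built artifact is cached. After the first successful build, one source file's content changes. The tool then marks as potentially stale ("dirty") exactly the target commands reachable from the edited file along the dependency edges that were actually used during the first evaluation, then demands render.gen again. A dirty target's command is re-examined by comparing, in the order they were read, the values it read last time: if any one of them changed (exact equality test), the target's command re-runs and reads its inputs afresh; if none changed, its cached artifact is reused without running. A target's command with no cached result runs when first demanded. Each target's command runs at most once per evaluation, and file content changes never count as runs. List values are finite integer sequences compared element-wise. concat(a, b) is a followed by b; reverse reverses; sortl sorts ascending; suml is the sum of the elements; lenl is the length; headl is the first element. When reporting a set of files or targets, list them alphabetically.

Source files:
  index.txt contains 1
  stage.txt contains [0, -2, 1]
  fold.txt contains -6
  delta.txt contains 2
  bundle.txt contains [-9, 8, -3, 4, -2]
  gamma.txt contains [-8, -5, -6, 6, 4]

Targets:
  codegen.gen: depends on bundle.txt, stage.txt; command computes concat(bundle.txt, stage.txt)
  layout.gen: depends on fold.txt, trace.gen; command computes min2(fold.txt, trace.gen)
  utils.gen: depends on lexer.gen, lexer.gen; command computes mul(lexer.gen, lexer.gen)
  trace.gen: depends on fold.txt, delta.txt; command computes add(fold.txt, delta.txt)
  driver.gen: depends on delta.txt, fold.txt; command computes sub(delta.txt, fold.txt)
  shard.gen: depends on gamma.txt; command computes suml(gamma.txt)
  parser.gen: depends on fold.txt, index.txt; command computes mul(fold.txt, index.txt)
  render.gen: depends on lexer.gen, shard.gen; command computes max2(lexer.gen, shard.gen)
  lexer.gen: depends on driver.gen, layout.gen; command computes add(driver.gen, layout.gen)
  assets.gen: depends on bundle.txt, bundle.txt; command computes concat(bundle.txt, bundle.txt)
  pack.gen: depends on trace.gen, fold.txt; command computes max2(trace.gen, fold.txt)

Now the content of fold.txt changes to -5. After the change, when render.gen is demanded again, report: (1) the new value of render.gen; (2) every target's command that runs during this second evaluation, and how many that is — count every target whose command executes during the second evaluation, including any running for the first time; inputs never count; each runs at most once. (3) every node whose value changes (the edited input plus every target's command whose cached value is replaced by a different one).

New value of render.gen: 2.
Target commands that run: driver.gen, layout.gen, lexer.gen, trace.gen — 4 in total.
Values that change: driver.gen, fold.txt, layout.gen, trace.gen.
Key observation: the change is absorbed at lexer.gen — it re-runs but produces the same value, and the output's value is unchanged.

First evaluation (everything demanded from the output):
  driver.gen = sub(2, -6) = 8
  shard.gen = suml([-8, -5, -6, 6, 4]) = -9
  trace.gen = add(-6, 2) = -4
  layout.gen = min2(-6, -4) = -6
  lexer.gen = add(8, -6) = 2
  render.gen = max2(2, -9) = 2

Propagation after the edit:
  driver.gen: runs — fold.txt -6->-5; result 7.
  trace.gen: runs — fold.txt -6->-5; result -3.
  layout.gen: runs — fold.txt -6->-5; trace.gen -4->-3; result -5.
  lexer.gen: runs — driver.gen 8->7; layout.gen -6->-5; result 2 (same value as before).
  render.gen: checked — values it read are unchanged (lexer.gen unchanged, shard.gen unchanged); reused cached 2 without running.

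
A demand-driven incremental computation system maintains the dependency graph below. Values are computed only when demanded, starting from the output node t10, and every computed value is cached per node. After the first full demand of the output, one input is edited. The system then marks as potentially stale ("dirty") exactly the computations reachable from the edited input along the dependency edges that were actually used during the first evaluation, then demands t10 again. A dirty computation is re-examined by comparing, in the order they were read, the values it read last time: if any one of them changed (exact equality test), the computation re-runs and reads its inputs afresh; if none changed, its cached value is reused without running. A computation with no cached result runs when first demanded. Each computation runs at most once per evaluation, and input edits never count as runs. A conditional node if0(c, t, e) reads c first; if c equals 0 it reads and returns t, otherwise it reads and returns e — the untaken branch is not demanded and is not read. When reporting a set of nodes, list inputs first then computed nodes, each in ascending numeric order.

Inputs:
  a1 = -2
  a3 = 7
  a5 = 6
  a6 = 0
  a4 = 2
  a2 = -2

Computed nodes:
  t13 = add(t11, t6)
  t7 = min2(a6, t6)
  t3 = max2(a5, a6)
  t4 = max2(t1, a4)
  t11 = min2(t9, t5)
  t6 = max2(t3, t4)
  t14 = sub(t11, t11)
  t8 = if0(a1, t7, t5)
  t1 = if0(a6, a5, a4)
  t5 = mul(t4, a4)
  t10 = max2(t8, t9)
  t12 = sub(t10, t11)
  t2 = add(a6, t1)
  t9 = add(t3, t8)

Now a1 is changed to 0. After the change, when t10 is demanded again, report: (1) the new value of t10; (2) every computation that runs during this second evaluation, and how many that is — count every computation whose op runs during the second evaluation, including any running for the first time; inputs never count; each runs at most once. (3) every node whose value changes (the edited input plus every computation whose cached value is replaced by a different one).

First evaluation (everything demanded from the output):
  t1 = if0(a6=0 -> then branch a5) = 6
  t3 = max2(6, 0) = 6
  t4 = max2(6, 2) = 6
  t5 = mul(6, 2) = 12
  t8 = if0(a1=-2 -> else branch t5) = 12
  t9 = add(6, 12) = 18
  t10 = max2(12, 18) = 18

Propagation after the edit:
  t6: demanded for the first time — runs, produces 6.
  t7: demanded for the first time — runs, produces 0.
  t8: runs — a1 -2->0; result 0.
  t9: runs — t8 12->0; result 6.
  t10: runs — t8 12->0; t9 18->6; result 6.

Key observation: a condition flipped, so demand reaches new nodes — t6, t7 run for the first time.

New value of t10: 6.
Computations that run: t6, t7, t8, t9, t10 — 5 in total.
Values that change: a1, t8, t9, t10.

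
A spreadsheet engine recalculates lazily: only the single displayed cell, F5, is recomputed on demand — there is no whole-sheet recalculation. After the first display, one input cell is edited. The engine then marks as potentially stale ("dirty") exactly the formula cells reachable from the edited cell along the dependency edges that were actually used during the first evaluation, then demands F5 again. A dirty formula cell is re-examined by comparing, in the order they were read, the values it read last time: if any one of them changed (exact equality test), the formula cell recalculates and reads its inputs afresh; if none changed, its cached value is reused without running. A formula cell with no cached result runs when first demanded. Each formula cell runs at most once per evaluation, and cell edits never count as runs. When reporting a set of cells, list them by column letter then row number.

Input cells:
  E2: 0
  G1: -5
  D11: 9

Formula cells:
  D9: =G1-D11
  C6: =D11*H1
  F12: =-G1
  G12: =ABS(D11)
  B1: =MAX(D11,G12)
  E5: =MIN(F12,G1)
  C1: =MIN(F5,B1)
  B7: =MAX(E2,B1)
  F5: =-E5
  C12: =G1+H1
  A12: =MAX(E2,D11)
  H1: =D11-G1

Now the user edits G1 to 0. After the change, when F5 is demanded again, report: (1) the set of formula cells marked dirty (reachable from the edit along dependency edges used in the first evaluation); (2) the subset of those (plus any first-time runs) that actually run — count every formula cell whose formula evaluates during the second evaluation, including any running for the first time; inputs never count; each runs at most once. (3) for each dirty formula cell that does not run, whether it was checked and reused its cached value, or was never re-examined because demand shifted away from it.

First evaluation (everything demanded from the output):
  F12 = -(-5) = 5
  E5 = MIN(5, -5) = -5
  F5 = -(-5) = 5

Propagation after the edit:
  F12: runs — G1 -5->0; result 0.
  E5: runs — F12 5->0; G1 -5->0; result 0.
  F5: runs — E5 -5->0; result 0.

Marked dirty: E5, F5, F12.
Formula cells that run: E5, F5, F12 — 3 in total.
Every dirty formula cell ran.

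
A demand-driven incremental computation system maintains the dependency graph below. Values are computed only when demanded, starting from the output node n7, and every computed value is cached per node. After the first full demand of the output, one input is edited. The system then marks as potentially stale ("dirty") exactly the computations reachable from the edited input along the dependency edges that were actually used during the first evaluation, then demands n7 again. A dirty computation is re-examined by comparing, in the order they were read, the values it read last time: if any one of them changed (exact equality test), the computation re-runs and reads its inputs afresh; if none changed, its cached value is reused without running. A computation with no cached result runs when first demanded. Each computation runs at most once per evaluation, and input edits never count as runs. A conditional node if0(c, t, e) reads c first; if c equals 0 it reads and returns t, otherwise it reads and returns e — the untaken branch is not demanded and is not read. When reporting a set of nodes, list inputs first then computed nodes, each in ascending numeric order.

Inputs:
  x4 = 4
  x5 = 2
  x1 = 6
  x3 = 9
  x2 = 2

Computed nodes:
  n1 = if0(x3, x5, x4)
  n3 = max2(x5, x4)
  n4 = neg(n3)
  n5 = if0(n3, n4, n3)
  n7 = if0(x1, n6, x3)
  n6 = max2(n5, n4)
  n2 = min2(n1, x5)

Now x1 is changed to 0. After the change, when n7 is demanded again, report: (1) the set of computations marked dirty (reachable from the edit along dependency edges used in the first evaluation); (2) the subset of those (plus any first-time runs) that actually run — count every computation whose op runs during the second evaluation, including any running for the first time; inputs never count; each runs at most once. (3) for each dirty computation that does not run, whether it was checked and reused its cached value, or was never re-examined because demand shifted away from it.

Marked dirty: n7.
Computations that run: n3, n4, n5, n6, n7 — 5 in total.
Every dirty computation ran.
Key observation: a condition flipped, so demand reaches new nodes — n3, n4, n5, n6 run for the first time.

First evaluation (everything demanded from the output):
  n7 = if0(x1=6 -> else branch x3) = 9

Propagation after the edit:
  n3: demanded for the first time — runs, produces 4.
  n4: demanded for the first time — runs, produces -4.
  n5: demanded for the first time — runs, produces 4.
  n6: demanded for the first time — runs, produces 4.
  n7: runs — x1 6->0; result 4.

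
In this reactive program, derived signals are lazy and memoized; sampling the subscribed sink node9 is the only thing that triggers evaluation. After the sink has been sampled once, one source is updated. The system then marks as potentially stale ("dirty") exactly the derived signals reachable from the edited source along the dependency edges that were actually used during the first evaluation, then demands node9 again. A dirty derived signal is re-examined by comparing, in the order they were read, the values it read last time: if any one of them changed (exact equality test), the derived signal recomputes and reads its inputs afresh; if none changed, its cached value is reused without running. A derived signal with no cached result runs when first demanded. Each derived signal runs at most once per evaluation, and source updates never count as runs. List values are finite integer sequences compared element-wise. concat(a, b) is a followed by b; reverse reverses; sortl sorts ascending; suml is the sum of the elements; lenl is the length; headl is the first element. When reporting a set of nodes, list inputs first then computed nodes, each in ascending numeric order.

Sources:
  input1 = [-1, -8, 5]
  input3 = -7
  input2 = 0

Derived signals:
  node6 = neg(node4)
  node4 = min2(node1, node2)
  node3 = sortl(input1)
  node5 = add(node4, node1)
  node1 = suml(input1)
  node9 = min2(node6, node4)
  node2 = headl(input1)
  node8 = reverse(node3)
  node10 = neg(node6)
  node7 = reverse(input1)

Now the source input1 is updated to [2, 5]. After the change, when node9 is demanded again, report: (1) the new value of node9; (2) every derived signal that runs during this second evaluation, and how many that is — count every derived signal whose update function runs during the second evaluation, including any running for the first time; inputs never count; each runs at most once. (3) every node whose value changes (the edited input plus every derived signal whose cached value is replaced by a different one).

Demanding node9 again yields -2.
5 derived signals run: node1, node2, node4, node6, node9.
The nodes whose values change: input1, node1, node2, node4, node6, node9.

First demand of the output computes:
  node1 = suml([-1, -8, 5]) = -4
  node2 = headl([-1, -8, 5]) = -1
  node4 = min2(-4, -1) = -4
  node6 = neg(-4) = 4
  node9 = min2(4, -4) = -4

After the edit, cleaning proceeds:
  node1: a read changed (input1 [-1, -8, 5]->[2, 5]) — executes, giving 7.
  node2: a read changed (input1 [-1, -8, 5]->[2, 5]) — executes, giving 2.
  node4: a read changed (node1 -4->7; node2 -1->2) — executes, giving 2.
  node6: a read changed (node4 -4->2) — executes, giving -2.
  node9: a read changed (node6 4->-2; node4 -4->2) — executes, giving -2.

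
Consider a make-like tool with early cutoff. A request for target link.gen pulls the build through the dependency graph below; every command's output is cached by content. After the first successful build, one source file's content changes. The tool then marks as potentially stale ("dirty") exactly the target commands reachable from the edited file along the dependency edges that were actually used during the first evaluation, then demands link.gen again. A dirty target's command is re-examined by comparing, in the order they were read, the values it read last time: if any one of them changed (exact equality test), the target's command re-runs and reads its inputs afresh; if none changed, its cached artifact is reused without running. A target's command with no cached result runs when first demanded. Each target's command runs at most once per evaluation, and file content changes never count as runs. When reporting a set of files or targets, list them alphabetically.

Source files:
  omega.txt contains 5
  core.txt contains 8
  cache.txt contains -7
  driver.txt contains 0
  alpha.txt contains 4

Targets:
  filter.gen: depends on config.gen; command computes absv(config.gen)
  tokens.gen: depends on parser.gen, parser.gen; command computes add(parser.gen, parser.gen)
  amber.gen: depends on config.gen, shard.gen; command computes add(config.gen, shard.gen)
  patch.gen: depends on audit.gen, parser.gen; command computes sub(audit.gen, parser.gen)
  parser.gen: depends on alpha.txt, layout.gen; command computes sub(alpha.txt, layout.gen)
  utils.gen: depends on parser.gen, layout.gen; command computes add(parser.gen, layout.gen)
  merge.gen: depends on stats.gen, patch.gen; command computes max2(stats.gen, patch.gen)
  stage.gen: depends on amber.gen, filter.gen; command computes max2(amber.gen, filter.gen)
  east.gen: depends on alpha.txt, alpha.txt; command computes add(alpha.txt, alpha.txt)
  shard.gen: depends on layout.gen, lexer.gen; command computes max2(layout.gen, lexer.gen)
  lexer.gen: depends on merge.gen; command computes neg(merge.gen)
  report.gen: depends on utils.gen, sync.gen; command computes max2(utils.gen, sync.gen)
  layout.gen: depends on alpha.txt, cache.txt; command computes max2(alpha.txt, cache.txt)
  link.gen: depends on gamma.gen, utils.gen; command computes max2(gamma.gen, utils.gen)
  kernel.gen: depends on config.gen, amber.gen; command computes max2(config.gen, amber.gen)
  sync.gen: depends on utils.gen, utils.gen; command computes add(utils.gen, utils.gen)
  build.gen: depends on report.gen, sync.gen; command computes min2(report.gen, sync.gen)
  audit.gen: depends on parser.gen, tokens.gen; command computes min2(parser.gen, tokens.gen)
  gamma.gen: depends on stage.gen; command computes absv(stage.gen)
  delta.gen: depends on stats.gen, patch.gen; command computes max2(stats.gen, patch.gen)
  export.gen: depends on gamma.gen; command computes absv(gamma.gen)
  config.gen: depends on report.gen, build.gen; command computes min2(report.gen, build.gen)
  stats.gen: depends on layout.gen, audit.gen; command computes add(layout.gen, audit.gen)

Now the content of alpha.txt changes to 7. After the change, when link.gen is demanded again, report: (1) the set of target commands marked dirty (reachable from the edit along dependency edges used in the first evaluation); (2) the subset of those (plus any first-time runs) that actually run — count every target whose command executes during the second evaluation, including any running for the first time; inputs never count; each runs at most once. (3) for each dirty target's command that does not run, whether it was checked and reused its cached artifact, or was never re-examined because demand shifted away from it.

First demand of the output computes:
  layout.gen = max2(4, -7) = 4
  parser.gen = sub(4, 4) = 0
  tokens.gen = add(0, 0) = 0
  audit.gen = min2(0, 0) = 0
  patch.gen = sub(0, 0) = 0
  stats.gen = add(4, 0) = 4
  merge.gen = max2(4, 0) = 4
  lexer.gen = neg(4) = -4
  shard.gen = max2(4, -4) = 4
  utils.gen = add(0, 4) = 4
  sync.gen = add(4, 4) = 8
  report.gen = max2(4, 8) = 8
  build.gen = min2(8, 8) = 8
  config.gen = min2(8, 8) = 8
  amber.gen = add(8, 4) = 12
  filter.gen = absv(8) = 8
  stage.gen = max2(12, 8) = 12
  gamma.gen = absv(12) = 12
  link.gen = max2(12, 4) = 12

After the edit, cleaning proceeds:
  layout.gen: a read changed (alpha.txt 4->7) — executes, giving 7.
  parser.gen: a read changed (alpha.txt 4->7; layout.gen 4->7) — executes, giving 0 — identical to its old value.
  tokens.gen: dirty, but its reads are unchanged (parser.gen unchanged, parser.gen unchanged); cached 0 stands.
  audit.gen: dirty, but its reads are unchanged (parser.gen unchanged, tokens.gen unchanged); cached 0 stands.
  patch.gen: dirty, but its reads are unchanged (audit.gen unchanged, parser.gen unchanged); cached 0 stands.
  stats.gen: a read changed (layout.gen 4->7) — executes, giving 7.
  merge.gen: a read changed (stats.gen 4->7) — executes, giving 7.
  lexer.gen: a read changed (merge.gen 4->7) — executes, giving -7.
  shard.gen: a read changed (layout.gen 4->7; lexer.gen -4->-7) — executes, giving 7.
  utils.gen: a read changed (layout.gen 4->7) — executes, giving 7.
  sync.gen: a read changed (utils.gen 4->7; utils.gen 4->7) — executes, giving 14.
  report.gen: a read changed (utils.gen 4->7; sync.gen 8->14) — executes, giving 14.
  build.gen: a read changed (report.gen 8->14; sync.gen 8->14) — executes, giving 14.
  config.gen: a read changed (report.gen 8->14; build.gen 8->14) — executes, giving 14.
  amber.gen: a read changed (config.gen 8->14; shard.gen 4->7) — executes, giving 21.
  filter.gen: a read changed (config.gen 8->14) — executes, giving 14.
  stage.gen: a read changed (amber.gen 12->21; filter.gen 8->14) — executes, giving 21.
  gamma.gen: a read changed (stage.gen 12->21) — executes, giving 21.
  link.gen: a read changed (gamma.gen 12->21; utils.gen 4->7) — executes, giving 21.

Note where the cutoff bites: tokens.gen is checked, finds nothing changed, and keeps its cache.

The edit dirties: amber.gen, audit.gen, build.gen, config.gen, filter.gen, gamma.gen, layout.gen, lexer.gen, link.gen, merge.gen, parser.gen, patch.gen, report.gen, shard.gen, stage.gen, stats.gen, sync.gen, tokens.gen, utils.gen.
16 target commands run: amber.gen, build.gen, config.gen, filter.gen, gamma.gen, layout.gen, lexer.gen, link.gen, merge.gen, parser.gen, report.gen, shard.gen, stage.gen, stats.gen, sync.gen, utils.gen.
Cache hits after checking: audit.gen, patch.gen, tokens.gen.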